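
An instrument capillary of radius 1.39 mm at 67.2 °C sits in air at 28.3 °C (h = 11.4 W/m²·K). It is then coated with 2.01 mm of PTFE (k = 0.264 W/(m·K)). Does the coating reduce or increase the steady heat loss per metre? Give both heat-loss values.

increases: 3.87 → 8.37 W/m

Critical radius for a cylinder: r_cr = k/h = 0.0232 m = 2.32 cm.
Outer radius after coating: r₂ = 0.00139 + 0.00201 = 0.00340 m.
Since r₁ < r_cr and r₂ ≤ r_cr, the coating moves toward the maximum at r_cr — heat loss rises.
Bare: R = 1/(2πr₁h) = 10.04 m·K/W; Q = 38.9/10.04 = 3.87 W/m.
Coated: R = R_cond + R_conv = 4.645 m·K/W; Q = 38.9/4.645 = 8.37 W/m.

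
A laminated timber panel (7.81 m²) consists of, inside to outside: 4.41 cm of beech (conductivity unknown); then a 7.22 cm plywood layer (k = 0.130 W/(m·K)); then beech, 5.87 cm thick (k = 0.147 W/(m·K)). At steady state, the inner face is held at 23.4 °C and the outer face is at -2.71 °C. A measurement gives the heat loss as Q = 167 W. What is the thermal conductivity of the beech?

ΣR = ΔT/Q = |23.4 − -2.71|/167 = 0.1563 K/W
Known resistances:
  R_plywood = L/(kA) = 0.0722/(0.130·7.81) = 0.07111 K/W
  R_beech = L/(kA) = 0.0587/(0.147·7.81) = 0.05113 K/W
R_beech = ΣR − ΣR_known = 0.1563 − 0.1222 = 0.03410 K/W
L/(kA) = 0.03410 ⇒ k = 0.0441/(0.03410·7.81) = 0.166 W/m·K

k = 0.166 W/m·K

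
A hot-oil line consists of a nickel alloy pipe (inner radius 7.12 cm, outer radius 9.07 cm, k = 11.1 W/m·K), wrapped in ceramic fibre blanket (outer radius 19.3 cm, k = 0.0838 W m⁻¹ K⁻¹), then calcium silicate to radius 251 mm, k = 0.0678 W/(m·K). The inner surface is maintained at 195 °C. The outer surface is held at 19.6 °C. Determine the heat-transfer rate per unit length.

Q' = 85.4 W/m

Treat each layer as a resistance in series:
  R'_nickel alloy = ln(0.0907/0.0712)/(2πk) = 0.2421/(2π·11.1) = 0.003471 m·K/W
  R'_ceramic fibre blanket = ln(0.193/0.0907)/(2πk) = 0.7551/(2π·0.0838) = 1.434 m·K/W
  R'_calcium silicate = ln(0.251/0.193)/(2πk) = 0.2628/(2π·0.0678) = 0.6168 m·K/W
ΣR = 0.003471 + 1.434 + 0.6168 = 2.054 m·K/W
Q' = ΔT/ΣR = (195 °C − 19.6 °C)/2.054 = 85.4 W/m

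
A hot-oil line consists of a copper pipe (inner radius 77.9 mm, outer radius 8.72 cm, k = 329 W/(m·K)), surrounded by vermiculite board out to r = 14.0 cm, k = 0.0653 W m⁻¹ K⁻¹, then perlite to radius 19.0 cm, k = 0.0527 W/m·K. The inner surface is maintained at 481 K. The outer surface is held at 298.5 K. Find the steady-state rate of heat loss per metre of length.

Resistance network (inner→outer):
  R'_copper = ln(0.0872/0.0779)/(2πk) = 0.1128/(2π·329) = 5.456×10^-5 m·K/W
  R'_vermiculite board = ln(0.140/0.0872)/(2πk) = 0.4734/(2π·0.0653) = 1.154 m·K/W
  R'_perlite = ln(0.190/0.140)/(2πk) = 0.3054/(2π·0.0527) = 0.9223 m·K/W
ΣR = 5.456×10^-5 + 1.154 + 0.9223 = 2.076 m·K/W
Q' = ΔT/ΣR = (481 K − 298.5 K)/2.076 = 87.9 W/m

Q' = 87.9 W/m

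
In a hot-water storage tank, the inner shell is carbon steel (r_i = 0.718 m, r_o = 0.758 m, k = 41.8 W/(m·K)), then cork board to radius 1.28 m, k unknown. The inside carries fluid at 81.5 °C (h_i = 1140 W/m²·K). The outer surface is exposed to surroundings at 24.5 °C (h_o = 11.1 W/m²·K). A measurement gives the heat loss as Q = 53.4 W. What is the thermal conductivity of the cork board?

k = 0.0403 W/m·K

ΣR = ΔT/Q = |81.5 − 24.5|/53.4 = 1.067 K/W
Known resistances:
  R_conv,in = 1/(4πr²h) = 1/(4π·0.718²·1140) = 1.354×10^-4 K/W
  R_carbon steel = (1/0.718 − 1/0.758)/(4πk) = 0.07350/(4π·41.8) = 1.399×10^-4 K/W
  R_conv,out = 1/(4πr²h) = 1/(4π·1.28²·11.1) = 0.004376 K/W
R_cork board = ΣR − ΣR_known = 1.067 − 0.004651 = 1.062 K/W
(1/r₁−1/r₂)/(4πk) = 1.062 ⇒ k = 0.5380/(4π·1.062) = 0.0403 W/m·K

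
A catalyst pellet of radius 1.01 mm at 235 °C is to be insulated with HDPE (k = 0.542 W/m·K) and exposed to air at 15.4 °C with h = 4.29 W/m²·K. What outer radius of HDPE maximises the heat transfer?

For a sphere, r_cr = 2k_ins/h = 2·0.542/4.29 = 0.253 m = 25.3 cm

r_cr = 25.3 cm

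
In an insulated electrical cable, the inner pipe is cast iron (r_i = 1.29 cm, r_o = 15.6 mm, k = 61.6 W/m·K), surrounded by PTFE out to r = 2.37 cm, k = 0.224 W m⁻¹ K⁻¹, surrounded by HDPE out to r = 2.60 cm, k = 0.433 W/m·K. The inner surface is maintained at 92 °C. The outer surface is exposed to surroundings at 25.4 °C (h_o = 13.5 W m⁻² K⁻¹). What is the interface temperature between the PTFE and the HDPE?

Series thermal resistances, inner to outer:
  R'_cast iron = ln(0.0156/0.0129)/(2πk) = 0.1900/(2π·61.6) = 4.910×10^-4 m·K/W
  R'_PTFE = ln(0.0237/0.0156)/(2πk) = 0.4182/(2π·0.224) = 0.2971 m·K/W
  R'_HDPE = ln(0.0260/0.0237)/(2πk) = 0.09262/(2π·0.433) = 0.03404 m·K/W
  R'_conv,out = 1/(2πr h) = 1/(2π·0.0260·13.5) = 0.4534 m·K/W
ΣR = 4.910×10^-4 + 0.2971 + 0.03404 + 0.4534 = 0.7850 m·K/W
Q' = ΔT/ΣR = (92 °C − 25.4 °C)/0.7850 = 84.84 W/m
From the inner boundary to the PTFE/HDPE interface, ΣR_partial = 0.2976 m·K/W.
T_interface = T_in − Q'·ΣR_partial = 92 °C − (84.84)(0.2976) = 66.8 °C

T = 66.8 °C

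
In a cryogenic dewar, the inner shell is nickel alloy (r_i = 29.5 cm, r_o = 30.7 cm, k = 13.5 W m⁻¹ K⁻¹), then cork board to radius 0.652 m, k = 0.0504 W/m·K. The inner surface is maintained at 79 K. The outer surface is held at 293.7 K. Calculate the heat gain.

Q = 78.9 W

Series thermal resistances, inner to outer:
  R_nickel alloy = (1/0.295 − 1/0.307)/(4πk) = 0.1325/(4π·13.5) = 7.810×10^-4 K/W
  R_cork board = (1/0.307 − 1/0.652)/(4πk) = 1.724/(4π·0.0504) = 2.721 K/W
ΣR = 7.810×10^-4 + 2.721 = 2.722 K/W
Q = ΔT/ΣR = (79 K − 293.7 K)/2.722 = -78.9 W
(Negative Q ⇒ heat flows inward; heat gain = 78.9 W.)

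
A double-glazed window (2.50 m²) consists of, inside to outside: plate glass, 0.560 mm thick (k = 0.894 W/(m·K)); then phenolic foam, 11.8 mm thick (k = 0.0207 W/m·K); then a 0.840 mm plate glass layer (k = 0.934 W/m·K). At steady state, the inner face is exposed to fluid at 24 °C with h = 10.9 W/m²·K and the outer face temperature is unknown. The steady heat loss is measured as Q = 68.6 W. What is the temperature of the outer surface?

T_out = 5.80 °C

Series resistances:
  R_conv,in = 1/(hA) = 1/(10.9·2.50) = 0.03670 K/W
  R_plate glass = L/(kA) = 5.60×10^-4/(0.894·2.50) = 2.506×10^-4 K/W
  R_phenolic foam = L/(kA) = 0.0118/(0.0207·2.50) = 0.2280 K/W
  R_plate glass = L/(kA) = 8.40×10^-4/(0.934·2.50) = 3.597×10^-4 K/W
ΣR = 0.2653 K/W
ΔT = Q·ΣR = 68.6 × 0.2653 = 18.20 K
Heat flows outward, so T_out = T_in − ΔT = 24 − 18.20 = 5.80 °C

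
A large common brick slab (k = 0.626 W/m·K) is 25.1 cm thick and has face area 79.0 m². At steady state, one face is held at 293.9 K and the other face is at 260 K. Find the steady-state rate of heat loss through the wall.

Q = 6.68 kW

Q = kA·ΔT/L = 0.626 × 79.0 × |293.9 K − 260 K| / 0.251 = 6680 W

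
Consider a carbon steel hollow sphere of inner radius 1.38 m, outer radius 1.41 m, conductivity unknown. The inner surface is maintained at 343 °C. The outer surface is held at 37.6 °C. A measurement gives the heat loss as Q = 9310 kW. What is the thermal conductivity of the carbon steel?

ΣR = ΔT/Q = |343 − 37.6|/9.31×10^6 = 3.280×10^-5 K/W
(1/r₁−1/r₂)/(4πk) = 3.280×10^-5 ⇒ k = 0.01542/(4π·3.280×10^-5) = 37.4 W/m·K

k = 37.4 W/m·K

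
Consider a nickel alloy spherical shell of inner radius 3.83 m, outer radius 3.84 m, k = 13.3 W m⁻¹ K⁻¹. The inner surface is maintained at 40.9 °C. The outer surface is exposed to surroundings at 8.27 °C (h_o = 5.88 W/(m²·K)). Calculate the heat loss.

Q = 35400 W

Treat each layer as a resistance in series:
  R_nickel alloy = (1/3.83 − 1/3.84)/(4πk) = 6.799×10^-4/(4π·13.3) = 4.068×10^-6 K/W
  R_conv,out = 1/(4πr²h) = 1/(4π·3.84²·5.88) = 9.178×10^-4 K/W
ΣR = 4.068×10^-6 + 9.178×10^-4 = 9.219×10^-4 K/W
Q = ΔT/ΣR = (40.9 °C − 8.27 °C)/9.219×10^-4 = 35400 W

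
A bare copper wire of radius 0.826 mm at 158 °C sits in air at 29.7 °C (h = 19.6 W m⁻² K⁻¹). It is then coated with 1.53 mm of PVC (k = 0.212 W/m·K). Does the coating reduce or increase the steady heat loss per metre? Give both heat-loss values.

Critical radius for a cylinder: r_cr = k/h = 0.0108 m = 1.08 cm.
Outer radius after coating: r₂ = 8.26×10^-4 + 0.00153 = 0.002356 m.
Since r₁ < r_cr and r₂ ≤ r_cr, the coating moves toward the maximum at r_cr — heat loss rises.
Bare: R = 1/(2πr₁h) = 9.831 m·K/W; Q = 128.3/9.831 = 13.1 W/m.
Coated: R = R_cond + R_conv = 4.233 m·K/W; Q = 128.3/4.233 = 30.3 W/m.

increases: 13.1 → 30.3 W/m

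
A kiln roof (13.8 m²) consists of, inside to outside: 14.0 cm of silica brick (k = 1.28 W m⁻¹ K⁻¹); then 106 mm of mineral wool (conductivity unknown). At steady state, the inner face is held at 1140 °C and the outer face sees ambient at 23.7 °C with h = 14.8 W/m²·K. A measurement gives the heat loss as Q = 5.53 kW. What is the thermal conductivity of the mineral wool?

k = 0.0406 W/m·K

ΣR = ΔT/Q = |1140 − 23.7|/5530 = 0.2019 K/W
Known resistances:
  R_silica brick = L/(kA) = 0.140/(1.28·13.8) = 0.007926 K/W
  R_conv,out = 1/(hA) = 1/(14.8·13.8) = 0.004896 K/W
R_mineral wool = ΣR − ΣR_known = 0.2019 − 0.01282 = 0.1891 K/W
L/(kA) = 0.1891 ⇒ k = 0.106/(0.1891·13.8) = 0.0406 W/m·K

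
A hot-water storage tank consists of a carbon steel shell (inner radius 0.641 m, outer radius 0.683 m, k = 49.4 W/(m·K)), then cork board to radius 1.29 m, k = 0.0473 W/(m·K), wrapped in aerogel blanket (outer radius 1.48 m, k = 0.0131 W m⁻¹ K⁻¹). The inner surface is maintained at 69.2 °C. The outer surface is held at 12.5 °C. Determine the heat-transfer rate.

Treat each layer as a resistance in series:
  R_carbon steel = (1/0.641 − 1/0.683)/(4πk) = 0.09593/(4π·49.4) = 1.545×10^-4 K/W
  R_cork board = (1/0.683 − 1/1.29)/(4πk) = 0.6889/(4π·0.0473) = 1.159 K/W
  R_aerogel blanket = (1/1.29 − 1/1.48)/(4πk) = 0.09952/(4π·0.0131) = 0.6045 K/W
ΣR = 1.545×10^-4 + 1.159 + 0.6045 = 1.764 K/W
Q = ΔT/ΣR = (69.2 °C − 12.5 °C)/1.764 = 32.1 W

Q = 32.1 W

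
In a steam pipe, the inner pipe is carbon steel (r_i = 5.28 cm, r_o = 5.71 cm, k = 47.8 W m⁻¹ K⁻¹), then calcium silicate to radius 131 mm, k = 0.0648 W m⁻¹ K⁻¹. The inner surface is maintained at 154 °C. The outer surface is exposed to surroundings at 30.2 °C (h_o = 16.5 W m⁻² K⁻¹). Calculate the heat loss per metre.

Resistance network (inner→outer):
  R'_carbon steel = ln(0.0571/0.0528)/(2πk) = 0.07829/(2π·47.8) = 2.607×10^-4 m·K/W
  R'_calcium silicate = ln(0.131/0.0571)/(2πk) = 0.8304/(2π·0.0648) = 2.040 m·K/W
  R'_conv,out = 1/(2πr h) = 1/(2π·0.131·16.5) = 0.07363 m·K/W
ΣR = 2.607×10^-4 + 2.040 + 0.07363 = 2.114 m·K/W
Q' = ΔT/ΣR = (154 °C − 30.2 °C)/2.114 = 58.6 W/m

Q' = 58.6 W/m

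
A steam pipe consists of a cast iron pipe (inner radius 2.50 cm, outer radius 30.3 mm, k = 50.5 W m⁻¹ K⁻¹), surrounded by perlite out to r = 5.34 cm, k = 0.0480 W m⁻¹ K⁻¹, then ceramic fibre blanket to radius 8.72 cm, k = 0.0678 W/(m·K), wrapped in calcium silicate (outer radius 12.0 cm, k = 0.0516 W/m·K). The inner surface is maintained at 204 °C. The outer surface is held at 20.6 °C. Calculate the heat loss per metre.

Treat each layer as a resistance in series:
  R'_cast iron = ln(0.0303/0.0250)/(2πk) = 0.1923/(2π·50.5) = 6.060×10^-4 m·K/W
  R'_perlite = ln(0.0534/0.0303)/(2πk) = 0.5667/(2π·0.0480) = 1.879 m·K/W
  R'_ceramic fibre blanket = ln(0.0872/0.0534)/(2πk) = 0.4904/(2π·0.0678) = 1.151 m·K/W
  R'_calcium silicate = ln(0.120/0.0872)/(2πk) = 0.3193/(2π·0.0516) = 0.9848 m·K/W
ΣR = 6.060×10^-4 + 1.879 + 1.151 + 0.9848 = 4.015 m·K/W
Q' = ΔT/ΣR = (204 °C − 20.6 °C)/4.015 = 45.7 W/m

Q' = 45.7 W/m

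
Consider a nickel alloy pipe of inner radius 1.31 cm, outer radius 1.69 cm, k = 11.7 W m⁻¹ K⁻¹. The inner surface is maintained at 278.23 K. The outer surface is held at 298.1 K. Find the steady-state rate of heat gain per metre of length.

Q' = 2πk·ΔT/ln(r₂/r₁) = 2π × 11.7 × 19.87 / ln(0.0169/0.0131) = 5730 W/m

Q' = 5.73 kW/m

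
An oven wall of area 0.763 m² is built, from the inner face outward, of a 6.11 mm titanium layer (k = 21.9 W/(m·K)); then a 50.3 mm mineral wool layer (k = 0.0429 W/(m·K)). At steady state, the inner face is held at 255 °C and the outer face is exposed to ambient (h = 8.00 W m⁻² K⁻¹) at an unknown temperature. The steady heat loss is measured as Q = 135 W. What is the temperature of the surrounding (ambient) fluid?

Series resistances:
  R_titanium = L/(kA) = 0.00611/(21.9·0.763) = 3.657×10^-4 K/W
  R_mineral wool = L/(kA) = 0.0503/(0.0429·0.763) = 1.537 K/W
  R_conv,out = 1/(hA) = 1/(8.00·0.763) = 0.1638 K/W
ΣR = 1.701 K/W
ΔT = Q·ΣR = 135 × 1.701 = 229.6 K
Heat flows outward, so T_out = T_in − ΔT = 255 − 229.6 = 25.4 °C

T_out = 25.4 °C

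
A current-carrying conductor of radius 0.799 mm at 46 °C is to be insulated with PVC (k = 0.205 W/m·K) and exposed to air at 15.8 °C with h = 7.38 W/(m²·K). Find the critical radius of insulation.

For a cylinder, r_cr = k_ins/h = 0.205/7.38 = 0.0278 m = 2.78 cm

r_cr = 2.78 cm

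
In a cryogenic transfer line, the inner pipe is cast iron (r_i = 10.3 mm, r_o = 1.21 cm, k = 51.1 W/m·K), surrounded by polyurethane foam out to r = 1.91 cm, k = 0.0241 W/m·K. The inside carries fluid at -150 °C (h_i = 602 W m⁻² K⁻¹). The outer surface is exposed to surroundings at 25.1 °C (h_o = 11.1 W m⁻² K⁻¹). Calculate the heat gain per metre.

Resistance network (inner→outer):
  R'_conv,in = 1/(2πr h) = 1/(2π·0.0103·602) = 0.02567 m·K/W
  R'_cast iron = ln(0.0121/0.0103)/(2πk) = 0.1611/(2π·51.1) = 5.016×10^-4 m·K/W
  R'_polyurethane foam = ln(0.0191/0.0121)/(2πk) = 0.4565/(2π·0.0241) = 3.015 m·K/W
  R'_conv,out = 1/(2πr h) = 1/(2π·0.0191·11.1) = 0.7507 m·K/W
ΣR = 0.02567 + 5.016×10^-4 + 3.015 + 0.7507 = 3.792 m·K/W
Q' = ΔT/ΣR = (-150 °C − 25.1 °C)/3.792 = -46.2 W/m
(Negative Q' ⇒ heat flows inward; heat gain = 46.2 W/m.)

Q' = 46.2 W/m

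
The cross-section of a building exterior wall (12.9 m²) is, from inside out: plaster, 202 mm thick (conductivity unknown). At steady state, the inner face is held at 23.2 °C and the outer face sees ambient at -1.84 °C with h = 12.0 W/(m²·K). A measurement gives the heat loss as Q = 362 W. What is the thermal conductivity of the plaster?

k = 0.250 W/m·K

ΣR = ΔT/Q = |23.2 − -1.84|/362 = 0.06917 K/W
Known resistances:
  R_conv,out = 1/(hA) = 1/(12.0·12.9) = 0.006460 K/W
R_plaster = ΣR − ΣR_known = 0.06917 − 0.006460 = 0.06271 K/W
L/(kA) = 0.06271 ⇒ k = 0.202/(0.06271·12.9) = 0.250 W/m·K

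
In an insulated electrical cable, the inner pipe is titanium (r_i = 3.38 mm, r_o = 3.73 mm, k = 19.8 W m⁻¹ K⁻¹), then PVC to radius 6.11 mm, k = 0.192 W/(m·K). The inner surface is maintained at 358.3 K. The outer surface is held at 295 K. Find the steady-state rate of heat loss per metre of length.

Q' = 154 W/m

Series thermal resistances, inner to outer:
  R'_titanium = ln(0.00373/0.00338)/(2πk) = 0.09853/(2π·19.8) = 7.920×10^-4 m·K/W
  R'_PVC = ln(0.00611/0.00373)/(2πk) = 0.4935/(2π·0.192) = 0.4091 m·K/W
ΣR = 7.920×10^-4 + 0.4091 = 0.4099 m·K/W
Q' = ΔT/ΣR = (358.3 K − 295 K)/0.4099 = 154 W/m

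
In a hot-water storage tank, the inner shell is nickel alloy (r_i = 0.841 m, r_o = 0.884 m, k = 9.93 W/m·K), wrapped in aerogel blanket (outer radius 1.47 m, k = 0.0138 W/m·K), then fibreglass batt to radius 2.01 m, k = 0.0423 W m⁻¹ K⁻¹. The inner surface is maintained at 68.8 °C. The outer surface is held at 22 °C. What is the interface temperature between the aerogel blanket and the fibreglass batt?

T = 27.5 °C

Series thermal resistances, inner to outer:
  R_nickel alloy = (1/0.841 − 1/0.884)/(4πk) = 0.05784/(4π·9.93) = 4.635×10^-4 K/W
  R_aerogel blanket = (1/0.884 − 1/1.47)/(4πk) = 0.4509/(4π·0.0138) = 2.600 K/W
  R_fibreglass batt = (1/1.47 − 1/2.01)/(4πk) = 0.1828/(4π·0.0423) = 0.3438 K/W
ΣR = 4.635×10^-4 + 2.600 + 0.3438 = 2.944 K/W
Q = ΔT/ΣR = (68.8 °C − 22 °C)/2.944 = 15.90 W
From the inner boundary to the aerogel blanket/fibreglass batt interface, ΣR_partial = 2.600 K/W.
T_interface = T_in − Q·ΣR_partial = 68.8 °C − (15.90)(2.600) = 27.5 °C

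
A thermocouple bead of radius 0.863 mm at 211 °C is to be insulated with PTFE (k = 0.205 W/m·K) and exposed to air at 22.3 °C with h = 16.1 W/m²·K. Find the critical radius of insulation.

r_cr = 2.55 cm

For a sphere, r_cr = 2k_ins/h = 2·0.205/16.1 = 0.0255 m = 2.55 cm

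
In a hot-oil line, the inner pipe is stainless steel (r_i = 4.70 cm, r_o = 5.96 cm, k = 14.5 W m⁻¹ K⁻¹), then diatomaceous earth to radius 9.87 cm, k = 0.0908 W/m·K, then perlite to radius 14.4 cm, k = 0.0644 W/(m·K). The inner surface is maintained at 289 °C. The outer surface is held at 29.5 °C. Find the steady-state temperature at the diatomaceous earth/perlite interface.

Series thermal resistances, inner to outer:
  R'_stainless steel = ln(0.0596/0.0470)/(2πk) = 0.2375/(2π·14.5) = 0.002607 m·K/W
  R'_diatomaceous earth = ln(0.0987/0.0596)/(2πk) = 0.5044/(2π·0.0908) = 0.8842 m·K/W
  R'_perlite = ln(0.144/0.0987)/(2πk) = 0.3777/(2π·0.0644) = 0.9335 m·K/W
ΣR = 0.002607 + 0.8842 + 0.9335 = 1.820 m·K/W
Q' = ΔT/ΣR = (289 °C − 29.5 °C)/1.820 = 142.6 W/m
From the inner boundary to the diatomaceous earth/perlite interface, ΣR_partial = 0.8868 m·K/W.
T_interface = T_in − Q'·ΣR_partial = 289 °C − (142.6)(0.8868) = 163 °C

T = 163 °C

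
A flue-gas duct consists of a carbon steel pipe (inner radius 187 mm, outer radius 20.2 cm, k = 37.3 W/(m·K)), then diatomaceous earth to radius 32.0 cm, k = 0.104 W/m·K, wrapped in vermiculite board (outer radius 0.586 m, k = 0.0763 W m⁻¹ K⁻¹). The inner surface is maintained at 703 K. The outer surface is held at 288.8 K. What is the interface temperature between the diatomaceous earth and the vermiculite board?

T = 555 K

Series thermal resistances, inner to outer:
  R'_carbon steel = ln(0.202/0.187)/(2πk) = 0.07716/(2π·37.3) = 3.292×10^-4 m·K/W
  R'_diatomaceous earth = ln(0.320/0.202)/(2πk) = 0.4601/(2π·0.104) = 0.7040 m·K/W
  R'_vermiculite board = ln(0.586/0.320)/(2πk) = 0.6050/(2π·0.0763) = 1.262 m·K/W
ΣR = 3.292×10^-4 + 0.7040 + 1.262 = 1.966 m·K/W
Q' = ΔT/ΣR = (703 K − 288.8 K)/1.966 = 210.7 W/m
From the inner boundary to the diatomaceous earth/vermiculite board interface, ΣR_partial = 0.7043 m·K/W.
T_interface = T_in − Q'·ΣR_partial = 703 K − (210.7)(0.7043) = 555 K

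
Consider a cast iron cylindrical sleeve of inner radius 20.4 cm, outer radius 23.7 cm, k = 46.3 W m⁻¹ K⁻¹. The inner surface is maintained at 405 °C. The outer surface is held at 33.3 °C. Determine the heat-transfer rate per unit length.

Q' = 2πk·ΔT/ln(r₂/r₁) = 2π × 46.3 × 371.7 / ln(0.237/0.204) = 7.21×10^5 W/m

Q' = 7.21×10^5 W/m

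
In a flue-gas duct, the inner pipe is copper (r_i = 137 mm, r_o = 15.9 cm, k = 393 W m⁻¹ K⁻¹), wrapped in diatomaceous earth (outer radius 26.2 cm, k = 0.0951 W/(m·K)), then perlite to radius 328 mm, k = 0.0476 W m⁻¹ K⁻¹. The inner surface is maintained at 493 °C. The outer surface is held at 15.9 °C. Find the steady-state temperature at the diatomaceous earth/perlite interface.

Treat each layer as a resistance in series:
  R'_copper = ln(0.159/0.137)/(2πk) = 0.1489/(2π·393) = 6.031×10^-5 m·K/W
  R'_diatomaceous earth = ln(0.262/0.159)/(2πk) = 0.4994/(2π·0.0951) = 0.8358 m·K/W
  R'_perlite = ln(0.328/0.262)/(2πk) = 0.2247/(2π·0.0476) = 0.7512 m·K/W
ΣR = 6.031×10^-5 + 0.8358 + 0.7512 = 1.587 m·K/W
Q' = ΔT/ΣR = (493 °C − 15.9 °C)/1.587 = 300.6 W/m
From the inner boundary to the diatomaceous earth/perlite interface, ΣR_partial = 0.8359 m·K/W.
T_interface = T_in − Q'·ΣR_partial = 493 °C − (300.6)(0.8359) = 242 °C

T = 242 °C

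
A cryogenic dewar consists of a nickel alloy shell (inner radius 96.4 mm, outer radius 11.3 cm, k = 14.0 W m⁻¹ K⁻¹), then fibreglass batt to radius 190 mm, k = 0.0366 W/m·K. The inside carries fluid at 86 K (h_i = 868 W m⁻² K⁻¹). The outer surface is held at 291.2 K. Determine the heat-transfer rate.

Treat each layer as a resistance in series:
  R_conv,in = 1/(4πr²h) = 1/(4π·0.0964²·868) = 0.009865 K/W
  R_nickel alloy = (1/0.0964 − 1/0.113)/(4πk) = 1.524/(4π·14.0) = 0.008662 K/W
  R_fibreglass batt = (1/0.113 − 1/0.190)/(4πk) = 3.586/(4π·0.0366) = 7.798 K/W
ΣR = 0.009865 + 0.008662 + 7.798 = 7.817 K/W
Q = ΔT/ΣR = (86 K − 291.2 K)/7.817 = -26.3 W
(Negative Q ⇒ heat flows inward; heat gain = 26.3 W.)

Q = 26.3 W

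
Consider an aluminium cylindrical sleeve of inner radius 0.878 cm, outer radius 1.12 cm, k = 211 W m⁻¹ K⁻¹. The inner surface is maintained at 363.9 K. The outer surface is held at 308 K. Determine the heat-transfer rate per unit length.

Q' = 304 kW/m

Q' = 2πk·ΔT/ln(r₂/r₁) = 2π × 211 × 55.9 / ln(0.0112/0.00878) = 3.04×10^5 W/m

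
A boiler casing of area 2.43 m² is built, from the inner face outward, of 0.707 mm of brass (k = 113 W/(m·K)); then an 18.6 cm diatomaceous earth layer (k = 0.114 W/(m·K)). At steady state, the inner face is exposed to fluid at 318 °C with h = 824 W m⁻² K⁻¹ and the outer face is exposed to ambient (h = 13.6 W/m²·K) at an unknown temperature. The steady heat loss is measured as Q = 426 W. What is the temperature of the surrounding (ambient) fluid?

Sum the resistances:
  R_conv,in = 1/(hA) = 1/(824·2.43) = 4.994×10^-4 K/W
  R_brass = L/(kA) = 7.07×10^-4/(113·2.43) = 2.575×10^-6 K/W
  R_diatomaceous earth = L/(kA) = 0.186/(0.114·2.43) = 0.6714 K/W
  R_conv,out = 1/(hA) = 1/(13.6·2.43) = 0.03026 K/W
ΣR = 0.7022 K/W
ΔT = Q·ΣR = 426 × 0.7022 = 299.1 K
Heat flows outward, so T_out = T_in − ΔT = 318 − 299.1 = 18.9 °C

T_out = 18.9 °C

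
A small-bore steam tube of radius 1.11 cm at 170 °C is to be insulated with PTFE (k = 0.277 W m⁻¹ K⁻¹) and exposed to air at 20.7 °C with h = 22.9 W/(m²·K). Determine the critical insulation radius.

For a cylinder, r_cr = k_ins/h = 0.277/22.9 = 0.0121 m = 1.21 cm

r_cr = 1.21 cm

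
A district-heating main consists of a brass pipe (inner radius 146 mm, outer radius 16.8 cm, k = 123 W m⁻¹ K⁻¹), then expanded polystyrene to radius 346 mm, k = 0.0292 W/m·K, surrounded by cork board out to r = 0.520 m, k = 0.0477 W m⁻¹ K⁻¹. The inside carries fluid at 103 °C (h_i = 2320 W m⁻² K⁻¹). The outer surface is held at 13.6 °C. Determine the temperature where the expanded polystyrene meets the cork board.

Treat each layer as a resistance in series:
  R'_conv,in = 1/(2πr h) = 1/(2π·0.146·2320) = 4.699×10^-4 m·K/W
  R'_brass = ln(0.168/0.146)/(2πk) = 0.1404/(2π·123) = 1.816×10^-4 m·K/W
  R'_expanded polystyrene = ln(0.346/0.168)/(2πk) = 0.7225/(2π·0.0292) = 3.938 m·K/W
  R'_cork board = ln(0.520/0.346)/(2πk) = 0.4074/(2π·0.0477) = 1.359 m·K/W
ΣR = 4.699×10^-4 + 1.816×10^-4 + 3.938 + 1.359 = 5.298 m·K/W
Q' = ΔT/ΣR = (103 °C − 13.6 °C)/5.298 = 16.87 W/m
From the inner boundary to the expanded polystyrene/cork board interface, ΣR_partial = 3.939 m·K/W.
T_interface = T_in − Q'·ΣR_partial = 103 °C − (16.87)(3.939) = 36.5 °C

T = 36.5 °C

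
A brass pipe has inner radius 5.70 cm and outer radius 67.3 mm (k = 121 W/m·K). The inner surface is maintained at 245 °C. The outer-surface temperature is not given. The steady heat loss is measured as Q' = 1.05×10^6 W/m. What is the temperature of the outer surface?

Series resistances:
  R'_brass = ln(0.0673/0.0570)/(2πk) = 0.1661/(2π·121) = 2.185×10^-4 m·K/W
ΣR = 2.185×10^-4 m·K/W
ΔT = Q'·ΣR = 1.05×10^6 × 2.185×10^-4 = 229.4 K
Heat flows outward, so T_out = T_in − ΔT = 245 − 229.4 = 15.6 °C

T_out = 15.6 °C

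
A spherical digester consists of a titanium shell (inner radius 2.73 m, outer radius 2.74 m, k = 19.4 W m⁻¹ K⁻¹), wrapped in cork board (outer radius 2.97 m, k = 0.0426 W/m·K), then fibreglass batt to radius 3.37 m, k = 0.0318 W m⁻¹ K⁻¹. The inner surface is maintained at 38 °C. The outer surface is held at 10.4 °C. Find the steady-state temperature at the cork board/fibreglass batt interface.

T = 28.5 °C

Resistance network (inner→outer):
  R_titanium = (1/2.73 − 1/2.74)/(4πk) = 0.001337/(4π·19.4) = 5.484×10^-6 K/W
  R_cork board = (1/2.74 − 1/2.97)/(4πk) = 0.02826/(4π·0.0426) = 0.05280 K/W
  R_fibreglass batt = (1/2.97 − 1/3.37)/(4πk) = 0.03996/(4π·0.0318) = 0.1000 K/W
ΣR = 5.484×10^-6 + 0.05280 + 0.1000 = 0.1528 K/W
Q = ΔT/ΣR = (38 °C − 10.4 °C)/0.1528 = 180.6 W
From the inner boundary to the cork board/fibreglass batt interface, ΣR_partial = 0.05281 K/W.
T_interface = T_in − Q·ΣR_partial = 38 °C − (180.6)(0.05281) = 28.5 °C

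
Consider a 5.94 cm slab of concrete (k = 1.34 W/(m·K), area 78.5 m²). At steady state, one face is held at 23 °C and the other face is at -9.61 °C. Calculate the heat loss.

Q = kA·ΔT/L = 1.34 × 78.5 × |23 °C − -9.61 °C| / 0.0594 = 57700 W

Q = 57700 W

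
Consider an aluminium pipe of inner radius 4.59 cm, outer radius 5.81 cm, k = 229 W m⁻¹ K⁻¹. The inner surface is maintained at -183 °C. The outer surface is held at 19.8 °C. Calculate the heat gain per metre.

Q' = 2πk·ΔT/ln(r₂/r₁) = 2π × 229 × 202.8 / ln(0.0581/0.0459) = 1.24×10^6 W/m

Q' = 1240 kW/m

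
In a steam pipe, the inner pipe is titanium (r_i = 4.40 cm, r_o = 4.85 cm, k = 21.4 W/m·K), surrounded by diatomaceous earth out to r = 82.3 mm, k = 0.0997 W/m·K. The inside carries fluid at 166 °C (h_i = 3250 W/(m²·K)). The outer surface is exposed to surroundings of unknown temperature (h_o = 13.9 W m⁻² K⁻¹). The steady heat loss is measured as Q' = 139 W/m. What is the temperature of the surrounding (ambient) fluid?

T_out = 29.1 °C

Sum the resistances:
  R'_conv,in = 1/(2πr h) = 1/(2π·0.0440·3250) = 0.001113 m·K/W
  R'_titanium = ln(0.0485/0.0440)/(2πk) = 0.09737/(2π·21.4) = 7.242×10^-4 m·K/W
  R'_diatomaceous earth = ln(0.0823/0.0485)/(2πk) = 0.5288/(2π·0.0997) = 0.8442 m·K/W
  R'_conv,out = 1/(2πr h) = 1/(2π·0.0823·13.9) = 0.1391 m·K/W
ΣR = 0.9851 m·K/W
ΔT = Q'·ΣR = 139 × 0.9851 = 136.9 K
Heat flows outward, so T_out = T_in − ΔT = 166 − 136.9 = 29.1 °C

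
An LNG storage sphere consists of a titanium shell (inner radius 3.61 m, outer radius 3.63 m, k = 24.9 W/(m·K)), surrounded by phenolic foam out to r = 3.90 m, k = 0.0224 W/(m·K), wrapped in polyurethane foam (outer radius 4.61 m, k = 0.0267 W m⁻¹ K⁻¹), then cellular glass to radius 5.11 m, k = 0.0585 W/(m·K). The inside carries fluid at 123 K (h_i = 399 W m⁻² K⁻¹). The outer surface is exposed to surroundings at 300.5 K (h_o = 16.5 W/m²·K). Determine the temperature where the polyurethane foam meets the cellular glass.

T = 276.5 K

Resistance network (inner→outer):
  R_conv,in = 1/(4πr²h) = 1/(4π·3.61²·399) = 1.530×10^-5 K/W
  R_titanium = (1/3.61 − 1/3.63)/(4πk) = 0.001526/(4π·24.9) = 4.878×10^-6 K/W
  R_phenolic foam = (1/3.63 − 1/3.90)/(4πk) = 0.01907/(4π·0.0224) = 0.06775 K/W
  R_polyurethane foam = (1/3.90 − 1/4.61)/(4πk) = 0.03949/(4π·0.0267) = 0.1177 K/W
  R_cellular glass = (1/4.61 − 1/5.11)/(4πk) = 0.02123/(4π·0.0585) = 0.02887 K/W
  R_conv,out = 1/(4πr²h) = 1/(4π·5.11²·16.5) = 1.847×10^-4 K/W
ΣR = 1.530×10^-5 + 4.878×10^-6 + 0.06775 + 0.1177 + 0.02887 + 1.847×10^-4 = 0.2145 K/W
Q = ΔT/ΣR = (123 K − 300.5 K)/0.2145 = -827.5 W
From the inner boundary to the polyurethane foam/cellular glass interface, ΣR_partial = 0.1855 K/W.
T_interface = T_in − Q·ΣR_partial = 123 K − (-827.5)(0.1855) = 276.5 K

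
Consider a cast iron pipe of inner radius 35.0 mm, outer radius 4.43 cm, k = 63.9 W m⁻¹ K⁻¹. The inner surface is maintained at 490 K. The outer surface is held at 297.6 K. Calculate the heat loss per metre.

Q' = 2πk·ΔT/ln(r₂/r₁) = 2π × 63.9 × 192.4 / ln(0.0443/0.0350) = 3.28×10^5 W/m

Q' = 328 kW/m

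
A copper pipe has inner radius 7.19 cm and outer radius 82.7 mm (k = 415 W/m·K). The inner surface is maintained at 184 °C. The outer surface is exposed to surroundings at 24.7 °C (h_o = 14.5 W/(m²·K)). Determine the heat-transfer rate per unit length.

Resistance network (inner→outer):
  R'_copper = ln(0.0827/0.0719)/(2πk) = 0.1399/(2π·415) = 5.367×10^-5 m·K/W
  R'_conv,out = 1/(2πr h) = 1/(2π·0.0827·14.5) = 0.1327 m·K/W
ΣR = 5.367×10^-5 + 0.1327 = 0.1328 m·K/W
Q' = ΔT/ΣR = (184 °C − 24.7 °C)/0.1328 = 1200 W/m

Q' = 1200 W/m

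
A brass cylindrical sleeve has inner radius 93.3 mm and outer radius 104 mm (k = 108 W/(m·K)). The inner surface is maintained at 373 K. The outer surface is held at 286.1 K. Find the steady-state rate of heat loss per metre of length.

Q' = 543 kW/m

Q' = 2πk·ΔT/ln(r₂/r₁) = 2π × 108 × 86.9 / ln(0.104/0.0933) = 5.43×10^5 W/m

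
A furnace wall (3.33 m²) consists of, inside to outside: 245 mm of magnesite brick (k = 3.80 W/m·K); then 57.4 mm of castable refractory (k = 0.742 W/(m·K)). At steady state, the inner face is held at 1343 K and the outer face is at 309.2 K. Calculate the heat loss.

Treat each layer as a resistance in series:
  R_magnesite brick = L/(kA) = 0.245/(3.80·3.33) = 0.01936 K/W
  R_castable refractory = L/(kA) = 0.0574/(0.742·3.33) = 0.02323 K/W
ΣR = 0.01936 + 0.02323 = 0.04259 K/W
Q = ΔT/ΣR = (1343 K − 309.2 K)/0.04259 = 24300 W

Q = 24.3 kW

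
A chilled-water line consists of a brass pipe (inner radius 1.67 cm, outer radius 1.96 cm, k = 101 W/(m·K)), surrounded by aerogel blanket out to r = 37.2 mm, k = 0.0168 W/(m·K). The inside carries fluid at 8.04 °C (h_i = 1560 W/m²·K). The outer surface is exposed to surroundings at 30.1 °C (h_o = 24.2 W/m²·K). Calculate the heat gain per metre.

Q' = 3.53 W/m

Resistance network (inner→outer):
  R'_conv,in = 1/(2πr h) = 1/(2π·0.0167·1560) = 0.006109 m·K/W
  R'_brass = ln(0.0196/0.0167)/(2πk) = 0.1601/(2π·101) = 2.523×10^-4 m·K/W
  R'_aerogel blanket = ln(0.0372/0.0196)/(2πk) = 0.6408/(2π·0.0168) = 6.070 m·K/W
  R'_conv,out = 1/(2πr h) = 1/(2π·0.0372·24.2) = 0.1768 m·K/W
ΣR = 0.006109 + 2.523×10^-4 + 6.070 + 0.1768 = 6.253 m·K/W
Q' = ΔT/ΣR = (8.04 °C − 30.1 °C)/6.253 = -3.53 W/m
(Negative Q' ⇒ heat flows inward; heat gain = 3.53 W/m.)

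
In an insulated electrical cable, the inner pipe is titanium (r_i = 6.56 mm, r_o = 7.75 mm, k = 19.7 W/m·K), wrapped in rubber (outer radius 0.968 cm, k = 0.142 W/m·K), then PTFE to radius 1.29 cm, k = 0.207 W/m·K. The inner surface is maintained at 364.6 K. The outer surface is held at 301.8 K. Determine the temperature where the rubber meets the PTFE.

Series thermal resistances, inner to outer:
  R'_titanium = ln(0.00775/0.00656)/(2πk) = 0.1667/(2π·19.7) = 0.001347 m·K/W
  R'_rubber = ln(0.00968/0.00775)/(2πk) = 0.2224/(2π·0.142) = 0.2492 m·K/W
  R'_PTFE = ln(0.0129/0.00968)/(2πk) = 0.2872/(2π·0.207) = 0.2208 m·K/W
ΣR = 0.001347 + 0.2492 + 0.2208 = 0.4713 m·K/W
Q' = ΔT/ΣR = (364.6 K − 301.8 K)/0.4713 = 133.2 W/m
From the inner boundary to the rubber/PTFE interface, ΣR_partial = 0.2505 m·K/W.
T_interface = T_in − Q'·ΣR_partial = 364.6 K − (133.2)(0.2505) = 331.2 K

T = 331.2 K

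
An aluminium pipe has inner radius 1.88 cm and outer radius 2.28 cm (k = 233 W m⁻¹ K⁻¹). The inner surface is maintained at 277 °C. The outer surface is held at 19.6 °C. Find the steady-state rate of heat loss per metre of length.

Q' = 1950 kW/m

Q' = 2πk·ΔT/ln(r₂/r₁) = 2π × 233 × 257.4 / ln(0.0228/0.0188) = 1.95×10^6 W/m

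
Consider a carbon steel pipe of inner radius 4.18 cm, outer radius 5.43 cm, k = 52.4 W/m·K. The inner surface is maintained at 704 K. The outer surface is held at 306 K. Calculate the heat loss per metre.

Q' = 2πk·ΔT/ln(r₂/r₁) = 2π × 52.4 × 398 / ln(0.0543/0.0418) = 5.01×10^5 W/m

Q' = 5.01×10^5 W/m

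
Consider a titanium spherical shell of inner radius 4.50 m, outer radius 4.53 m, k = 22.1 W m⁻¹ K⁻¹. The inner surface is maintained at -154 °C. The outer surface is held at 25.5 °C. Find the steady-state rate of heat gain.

Q = 4πk·ΔT/(1/r₁ − 1/r₂) = 4π × 22.1 × 179.5 / (1/4.50 − 1/4.53) = 3.39×10^7 W

Q = 33900 kW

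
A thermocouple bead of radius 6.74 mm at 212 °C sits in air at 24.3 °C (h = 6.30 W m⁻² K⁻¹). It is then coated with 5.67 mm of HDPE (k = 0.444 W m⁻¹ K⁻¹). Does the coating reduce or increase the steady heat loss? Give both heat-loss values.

Critical radius for a sphere: r_cr = 2k/h = 0.141 m = 14.1 cm.
Outer radius after coating: r₂ = 0.00674 + 0.00567 = 0.01241 m.
Since r₁ < r_cr and r₂ ≤ r_cr, the coating moves toward the maximum at r_cr — heat loss rises.
Bare: R = 1/(4πr₁²h) = 278.1 K/W; Q = 187.7/278.1 = 0.675 W.
Coated: R = R_cond + R_conv = 94.17 K/W; Q = 187.7/94.17 = 1.99 W.

increases: 0.675 → 1.99 W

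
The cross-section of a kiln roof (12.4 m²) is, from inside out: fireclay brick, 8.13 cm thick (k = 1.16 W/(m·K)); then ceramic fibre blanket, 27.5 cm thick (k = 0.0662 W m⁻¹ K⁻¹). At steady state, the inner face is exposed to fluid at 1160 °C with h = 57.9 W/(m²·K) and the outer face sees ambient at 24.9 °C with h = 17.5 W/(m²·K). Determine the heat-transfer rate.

Q = 3.27 kW

Series thermal resistances, inner to outer:
  R_conv,in = 1/(hA) = 1/(57.9·12.4) = 0.001393 K/W
  R_fireclay brick = L/(kA) = 0.0813/(1.16·12.4) = 0.005652 K/W
  R_ceramic fibre blanket = L/(kA) = 0.275/(0.0662·12.4) = 0.3350 K/W
  R_conv,out = 1/(hA) = 1/(17.5·12.4) = 0.004608 K/W
ΣR = 0.001393 + 0.005652 + 0.3350 + 0.004608 = 0.3467 K/W
Q = ΔT/ΣR = (1160 °C − 24.9 °C)/0.3467 = 3270 W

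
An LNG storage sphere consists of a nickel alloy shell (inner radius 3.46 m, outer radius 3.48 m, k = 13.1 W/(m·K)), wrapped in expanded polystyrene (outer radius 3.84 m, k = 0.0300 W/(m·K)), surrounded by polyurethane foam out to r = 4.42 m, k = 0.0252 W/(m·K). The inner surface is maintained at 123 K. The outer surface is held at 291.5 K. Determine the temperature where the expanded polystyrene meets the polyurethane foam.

T = 190.1 K

Resistance network (inner→outer):
  R_nickel alloy = (1/3.46 − 1/3.48)/(4πk) = 0.001661/(4π·13.1) = 1.009×10^-5 K/W
  R_expanded polystyrene = (1/3.48 − 1/3.84)/(4πk) = 0.02694/(4π·0.0300) = 0.07146 K/W
  R_polyurethane foam = (1/3.84 − 1/4.42)/(4πk) = 0.03417/(4π·0.0252) = 0.1079 K/W
ΣR = 1.009×10^-5 + 0.07146 + 0.1079 = 0.1794 K/W
Q = ΔT/ΣR = (123 K − 291.5 K)/0.1794 = -939.2 W
From the inner boundary to the expanded polystyrene/polyurethane foam interface, ΣR_partial = 0.07147 K/W.
T_interface = T_in − Q·ΣR_partial = 123 K − (-939.2)(0.07147) = 190.1 K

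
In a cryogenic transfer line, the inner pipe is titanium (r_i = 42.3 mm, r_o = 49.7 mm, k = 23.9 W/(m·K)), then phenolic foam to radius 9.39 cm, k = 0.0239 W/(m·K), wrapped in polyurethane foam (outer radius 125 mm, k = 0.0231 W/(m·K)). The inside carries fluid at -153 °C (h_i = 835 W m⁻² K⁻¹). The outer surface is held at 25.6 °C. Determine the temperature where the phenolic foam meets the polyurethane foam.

T = -31.1 °C

Resistance network (inner→outer):
  R'_conv,in = 1/(2πr h) = 1/(2π·0.0423·835) = 0.004506 m·K/W
  R'_titanium = ln(0.0497/0.0423)/(2πk) = 0.1612/(2π·23.9) = 0.001074 m·K/W
  R'_phenolic foam = ln(0.0939/0.0497)/(2πk) = 0.6362/(2π·0.0239) = 4.237 m·K/W
  R'_polyurethane foam = ln(0.125/0.0939)/(2πk) = 0.2861/(2π·0.0231) = 1.971 m·K/W
ΣR = 0.004506 + 0.001074 + 4.237 + 1.971 = 6.214 m·K/W
Q' = ΔT/ΣR = (-153 °C − 25.6 °C)/6.214 = -28.74 W/m
From the inner boundary to the phenolic foam/polyurethane foam interface, ΣR_partial = 4.243 m·K/W.
T_interface = T_in − Q'·ΣR_partial = -153 °C − (-28.74)(4.243) = -31.1 °C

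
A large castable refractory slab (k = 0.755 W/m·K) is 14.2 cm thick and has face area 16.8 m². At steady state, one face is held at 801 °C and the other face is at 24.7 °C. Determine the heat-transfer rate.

Q = 69300 W

Q = kA·ΔT/L = 0.755 × 16.8 × |801 °C − 24.7 °C| / 0.142 = 69300 W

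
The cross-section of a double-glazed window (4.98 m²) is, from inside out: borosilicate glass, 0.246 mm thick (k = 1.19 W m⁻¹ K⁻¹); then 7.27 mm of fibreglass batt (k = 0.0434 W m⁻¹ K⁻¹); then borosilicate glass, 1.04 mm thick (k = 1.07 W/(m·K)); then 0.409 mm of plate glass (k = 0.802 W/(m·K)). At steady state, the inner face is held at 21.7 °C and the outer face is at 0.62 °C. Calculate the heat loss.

Series thermal resistances, inner to outer:
  R_borosilicate glass = L/(kA) = 2.46×10^-4/(1.19·4.98) = 4.151×10^-5 K/W
  R_fibreglass batt = L/(kA) = 0.00727/(0.0434·4.98) = 0.03364 K/W
  R_borosilicate glass = L/(kA) = 0.00104/(1.07·4.98) = 1.952×10^-4 K/W
  R_plate glass = L/(kA) = 4.09×10^-4/(0.802·4.98) = 1.024×10^-4 K/W
ΣR = 4.151×10^-5 + 0.03364 + 1.952×10^-4 + 1.024×10^-4 = 0.03398 K/W
Q = ΔT/ΣR = (21.7 °C − 0.62 °C)/0.03398 = 620 W

Q = 620 W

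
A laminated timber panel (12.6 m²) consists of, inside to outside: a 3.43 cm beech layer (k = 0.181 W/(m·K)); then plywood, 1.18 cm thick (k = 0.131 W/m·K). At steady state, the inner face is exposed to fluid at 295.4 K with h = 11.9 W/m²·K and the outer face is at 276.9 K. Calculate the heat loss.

Q = 641 W

Treat each layer as a resistance in series:
  R_conv,in = 1/(hA) = 1/(11.9·12.6) = 0.006669 K/W
  R_beech = L/(kA) = 0.0343/(0.181·12.6) = 0.01504 K/W
  R_plywood = L/(kA) = 0.0118/(0.131·12.6) = 0.007149 K/W
ΣR = 0.006669 + 0.01504 + 0.007149 = 0.02886 K/W
Q = ΔT/ΣR = (295.4 K − 276.9 K)/0.02886 = 641 W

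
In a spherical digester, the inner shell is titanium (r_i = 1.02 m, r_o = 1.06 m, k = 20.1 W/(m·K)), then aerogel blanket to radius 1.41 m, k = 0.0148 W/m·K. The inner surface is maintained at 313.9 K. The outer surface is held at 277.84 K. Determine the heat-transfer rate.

Q = 28.6 W

Resistance network (inner→outer):
  R_titanium = (1/1.02 − 1/1.06)/(4πk) = 0.03700/(4π·20.1) = 1.465×10^-4 K/W
  R_aerogel blanket = (1/1.06 − 1/1.41)/(4πk) = 0.2342/(4π·0.0148) = 1.259 K/W
ΣR = 1.465×10^-4 + 1.259 = 1.259 K/W
Q = ΔT/ΣR = (313.9 K − 277.84 K)/1.259 = 28.6 W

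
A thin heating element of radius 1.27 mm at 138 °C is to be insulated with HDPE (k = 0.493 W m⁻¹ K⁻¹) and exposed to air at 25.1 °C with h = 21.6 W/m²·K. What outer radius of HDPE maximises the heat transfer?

For a cylinder, r_cr = k_ins/h = 0.493/21.6 = 0.0228 m = 2.28 cm

r_cr = 2.28 cm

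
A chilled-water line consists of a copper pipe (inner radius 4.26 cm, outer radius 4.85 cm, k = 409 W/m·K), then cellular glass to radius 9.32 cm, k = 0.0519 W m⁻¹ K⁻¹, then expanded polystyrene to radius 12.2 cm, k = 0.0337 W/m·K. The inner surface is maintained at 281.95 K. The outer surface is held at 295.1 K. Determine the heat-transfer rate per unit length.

Q' = 4.02 W/m

Resistance network (inner→outer):
  R'_copper = ln(0.0485/0.0426)/(2πk) = 0.1297/(2π·409) = 5.047×10^-5 m·K/W
  R'_cellular glass = ln(0.0932/0.0485)/(2πk) = 0.6532/(2π·0.0519) = 2.003 m·K/W
  R'_expanded polystyrene = ln(0.122/0.0932)/(2πk) = 0.2693/(2π·0.0337) = 1.272 m·K/W
ΣR = 5.047×10^-5 + 2.003 + 1.272 = 3.275 m·K/W
Q' = ΔT/ΣR = (281.95 K − 295.1 K)/3.275 = -4.02 W/m
(Negative Q' ⇒ heat flows inward; heat gain = 4.02 W/m.)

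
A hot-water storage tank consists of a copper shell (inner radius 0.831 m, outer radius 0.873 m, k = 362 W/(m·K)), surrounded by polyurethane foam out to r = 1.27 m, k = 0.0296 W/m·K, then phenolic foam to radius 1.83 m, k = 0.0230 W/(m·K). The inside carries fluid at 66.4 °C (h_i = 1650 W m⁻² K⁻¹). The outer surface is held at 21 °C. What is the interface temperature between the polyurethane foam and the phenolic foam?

T = 42.1 °C

Treat each layer as a resistance in series:
  R_conv,in = 1/(4πr²h) = 1/(4π·0.831²·1650) = 6.984×10^-5 K/W
  R_copper = (1/0.831 − 1/0.873)/(4πk) = 0.05789/(4π·362) = 1.273×10^-5 K/W
  R_polyurethane foam = (1/0.873 − 1/1.27)/(4πk) = 0.3581/(4π·0.0296) = 0.9627 K/W
  R_phenolic foam = (1/1.27 − 1/1.83)/(4πk) = 0.2410/(4π·0.0230) = 0.8337 K/W
ΣR = 6.984×10^-5 + 1.273×10^-5 + 0.9627 + 0.8337 = 1.796 K/W
Q = ΔT/ΣR = (66.4 °C − 21 °C)/1.796 = 25.28 W
From the inner boundary to the polyurethane foam/phenolic foam interface, ΣR_partial = 0.9628 K/W.
T_interface = T_in − Q·ΣR_partial = 66.4 °C − (25.28)(0.9628) = 42.1 °C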